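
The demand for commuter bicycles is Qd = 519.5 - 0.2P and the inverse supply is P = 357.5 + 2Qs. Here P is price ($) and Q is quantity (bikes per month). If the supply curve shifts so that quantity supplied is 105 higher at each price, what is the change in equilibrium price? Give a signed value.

Inverting to quantity form: Qs = -178.75 + 0.5P.
Equating demand and supply, 519.5 - 0.2P = -178.75 + 0.5P gives 0.7P = 698.25, so P* = 997.5.
Substitute back: Q* = 519.5 - 0.2(997.5) = 320.
After the shift, supply is Qs = -73.75 + 0.5P.
New equilibrium: 593.25 = 0.7P, so P = 847.5 and Q = 350.
ΔP = 847.5 - 997.5 = -150.

ΔP = -150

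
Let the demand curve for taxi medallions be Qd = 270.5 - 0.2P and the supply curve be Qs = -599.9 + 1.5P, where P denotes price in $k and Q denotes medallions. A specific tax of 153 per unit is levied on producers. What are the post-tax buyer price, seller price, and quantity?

P_b = 647, P_s = 494, Q = 141.1

The tax drives a wedge P_b - P_s = 153. Substituting P_s = P_b - 153 into supply: Qs = -829.4 + 1.5P_b.
Market clearing requires 270.5 - 0.2P_b = -829.4 + 1.5P_b; hence 1099.9 = 1.7P_b and P_b = 647.
So P_s = 494 and the quantity traded is Q = 270.5 - 0.2(647) = 141.1.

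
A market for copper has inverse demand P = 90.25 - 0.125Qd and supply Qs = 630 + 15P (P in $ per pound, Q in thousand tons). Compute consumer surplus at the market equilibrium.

Rewriting in direct form: Qd = 722 - 8P.
The market clears where 722 - 8P = 630 + 15P. Rearranging, 23P = 92, hence P* = 4.
Substitute back: Q* = 722 - 8(4) = 690.
Demand choke price (Qd = 0): P = 722/8 = 90.25. Consumer surplus = ½ × (90.25 - 4) × 690 = 29756.25.

Consumer surplus = 29756.25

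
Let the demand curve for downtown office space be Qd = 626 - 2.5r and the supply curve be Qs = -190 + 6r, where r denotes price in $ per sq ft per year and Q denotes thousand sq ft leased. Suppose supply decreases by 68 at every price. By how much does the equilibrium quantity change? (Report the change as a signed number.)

ΔQ = -20

At equilibrium Qd = Qs, so 626 - 2.5r = -190 + 6r; collecting terms, 816 = 8.5r and r* = 96.
Then Q* = 626 - 2.5(96) = 386.
After the shift, supply is Qs = -258 + 6r.
The new intersection has 884 = 8.5r, i.e. r = 104, Q = 366.
ΔQ = 366 - 386 = -20.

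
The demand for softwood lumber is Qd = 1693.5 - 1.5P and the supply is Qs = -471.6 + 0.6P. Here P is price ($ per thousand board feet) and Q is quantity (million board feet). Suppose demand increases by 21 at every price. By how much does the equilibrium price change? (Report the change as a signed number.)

ΔP = 10

Set Qd = Qs: 1693.5 - 1.5P = -471.6 + 0.6P, so 2165.1 = 2.1P and P* = 1031.
Then Q* = 1693.5 - 1.5(1031) = 147.
After the shift, demand is Qd = 1714.5 - 1.5P.
The new intersection has 2186.1 = 2.1P, i.e. P = 1041, Q = 153.
ΔP = 1041 - 1031 = 10.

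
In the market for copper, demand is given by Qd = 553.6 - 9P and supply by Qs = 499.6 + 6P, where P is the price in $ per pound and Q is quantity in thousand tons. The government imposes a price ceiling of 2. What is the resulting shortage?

Evaluating both curves at the ceiling price 2 gives Qd = 535.6, Qs = 511.6.
Shortage = Qd - Qs = 535.6 - 511.6 = 24.

Shortage = 24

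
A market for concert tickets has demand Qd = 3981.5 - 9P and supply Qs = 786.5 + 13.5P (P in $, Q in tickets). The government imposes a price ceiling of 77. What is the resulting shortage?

Shortage = 1462.5

At P = 77: Qd = 3288.5 and Qs = 1826.
Shortage = Qd - Qs = 3288.5 - 1826 = 1462.5.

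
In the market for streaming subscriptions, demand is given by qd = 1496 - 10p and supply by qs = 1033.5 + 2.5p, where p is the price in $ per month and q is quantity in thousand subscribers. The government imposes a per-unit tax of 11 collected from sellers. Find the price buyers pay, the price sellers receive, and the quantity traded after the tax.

p_b = 39.2, p_s = 28.2, q = 1104

Sellers keep p_s = p_b - 11 per unit, so supply in terms of the buyer price is qs = 1006 + 2.5p_b.
Set qd = qs: 1496 - 10p_b = 1006 + 2.5p_b, so 490 = 12.5p_b and p_b = 39.2.
So p_s = 28.2 and the quantity traded is q = 1496 - 10(39.2) = 1104.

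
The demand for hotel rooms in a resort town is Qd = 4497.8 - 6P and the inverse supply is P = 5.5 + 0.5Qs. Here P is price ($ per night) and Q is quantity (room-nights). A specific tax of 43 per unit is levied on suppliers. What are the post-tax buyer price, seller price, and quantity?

P_b = 574.35, P_s = 531.35, Q = 1051.7

In direct form, Qs = -11 + 2P.
The tax drives a wedge P_b - P_s = 43. Substituting P_s = P_b - 43 into supply: Qs = -97 + 2P_b.
Set Qd = Qs: 4497.8 - 6P_b = -97 + 2P_b, so 4594.8 = 8P_b and P_b = 574.35.
Then P_s = 574.35 - 43 = 531.35 and Q = 4497.8 - 6(574.35) = 1051.7.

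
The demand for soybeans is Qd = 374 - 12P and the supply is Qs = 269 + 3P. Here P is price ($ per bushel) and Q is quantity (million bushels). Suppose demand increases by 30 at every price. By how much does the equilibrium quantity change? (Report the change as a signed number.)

ΔQ = 6

Set Qd = Qs: 374 - 12P = 269 + 3P, so 105 = 15P and P* = 7.
Substitute back: Q* = 374 - 12(7) = 290.
After the shift, demand is Qd = 404 - 12P.
Re-solving, 15P = 135 gives P = 9 and Q = 296.
ΔQ = 296 - 290 = 6.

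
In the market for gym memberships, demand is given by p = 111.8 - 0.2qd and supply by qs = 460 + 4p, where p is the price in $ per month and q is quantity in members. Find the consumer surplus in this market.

Inverting to quantity form: qd = 559 - 5p.
Equating demand and supply, 559 - 5p = 460 + 4p gives 9p = 99, so p* = 11.
Then q* = 559 - 5(11) = 504.
Demand choke price (qd = 0): p = 559/5 = 111.8. Consumer surplus = ½ × (111.8 - 11) × 504 = 25401.6.

Consumer surplus = 25401.6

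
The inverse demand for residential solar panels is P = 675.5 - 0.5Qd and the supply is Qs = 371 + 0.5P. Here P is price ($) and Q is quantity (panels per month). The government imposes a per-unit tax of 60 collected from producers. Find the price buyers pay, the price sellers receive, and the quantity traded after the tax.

P_b = 404, P_s = 344, Q = 543

Inverting to quantity form: Qd = 1351 - 2P.
Producers keep P_s = P_b - 60 per unit, so supply in terms of the buyer price is Qs = 341 + 0.5P_b.
Equate demand and the shifted supply: 1351 - 2P_b = 341 + 0.5P_b, giving 2.5P_b = 1010, so P_b = 404.
So P_s = 344 and the quantity traded is Q = 1351 - 2(404) = 543.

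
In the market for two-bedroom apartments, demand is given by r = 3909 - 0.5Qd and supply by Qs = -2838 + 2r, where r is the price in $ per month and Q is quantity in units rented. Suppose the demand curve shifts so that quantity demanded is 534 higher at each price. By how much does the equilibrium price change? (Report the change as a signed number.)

Δr = 133.5

Rewriting in direct form: Qd = 7818 - 2r.
Set Qd = Qs: 7818 - 2r = -2838 + 2r, so 10656 = 4r and r* = 2664.
From the demand curve, Q* = 7818 - 2(2664) = 2490.
After the shift, demand is Qd = 8352 - 2r.
New equilibrium: 11190 = 4r, so r = 2797.5 and Q = 2757.
Δr = 2797.5 - 2664 = 133.5.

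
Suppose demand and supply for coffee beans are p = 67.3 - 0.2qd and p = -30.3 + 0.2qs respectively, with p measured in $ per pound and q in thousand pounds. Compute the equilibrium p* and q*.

p* = 18.5, q* = 244

Rewriting in direct form: qd = 336.5 - 5p and qs = 151.5 + 5p.
At equilibrium qd = qs, so 336.5 - 5p = 151.5 + 5p; collecting terms, 185 = 10p and p* = 18.5.
From the demand curve, q* = 336.5 - 5(18.5) = 244.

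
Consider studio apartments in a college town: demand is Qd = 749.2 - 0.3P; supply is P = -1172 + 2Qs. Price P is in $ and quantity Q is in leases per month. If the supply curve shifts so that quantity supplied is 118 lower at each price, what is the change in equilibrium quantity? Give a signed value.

Inverting to quantity form: Qs = 586 + 0.5P.
Set Qd = Qs: 749.2 - 0.3P = 586 + 0.5P, so 163.2 = 0.8P and P* = 204.
Substitute back: Q* = 749.2 - 0.3(204) = 688.
After the shift, supply is Qs = 468 + 0.5P.
Re-solving, 0.8P = 281.2 gives P = 351.5 and Q = 643.75.
ΔQ = 643.75 - 688 = -44.25.

ΔQ = -44.25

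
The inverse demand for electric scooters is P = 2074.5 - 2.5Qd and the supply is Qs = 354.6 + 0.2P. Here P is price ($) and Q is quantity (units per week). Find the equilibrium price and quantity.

Rewriting in direct form: Qd = 829.8 - 0.4P.
Set Qd = Qs: 829.8 - 0.4P = 354.6 + 0.2P, so 475.2 = 0.6P and P* = 792.
From the demand curve, Q* = 829.8 - 0.4(792) = 513.

P* = 792, Q* = 513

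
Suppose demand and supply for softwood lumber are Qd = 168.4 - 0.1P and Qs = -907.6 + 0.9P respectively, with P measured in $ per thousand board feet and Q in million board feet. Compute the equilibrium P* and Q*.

Equating demand and supply, 168.4 - 0.1P = -907.6 + 0.9P gives P = 1076, so P* = 1076.
Then Q* = 168.4 - 0.1(1076) = 60.8.

P* = 1076, Q* = 60.8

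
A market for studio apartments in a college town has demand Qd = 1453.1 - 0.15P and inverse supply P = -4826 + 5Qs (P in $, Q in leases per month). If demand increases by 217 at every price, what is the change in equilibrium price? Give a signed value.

ΔP = 620

Solving each curve for Q: Qs = 965.2 + 0.2P.
Equating demand and supply, 1453.1 - 0.15P = 965.2 + 0.2P gives 0.35P = 487.9, so P* = 1394.
Substitute back: Q* = 1453.1 - 0.15(1394) = 1244.
After the shift, demand is Qd = 1670.1 - 0.15P.
Re-solving, 0.35P = 704.9 gives P = 2014 and Q = 1368.
ΔP = 2014 - 1394 = 620.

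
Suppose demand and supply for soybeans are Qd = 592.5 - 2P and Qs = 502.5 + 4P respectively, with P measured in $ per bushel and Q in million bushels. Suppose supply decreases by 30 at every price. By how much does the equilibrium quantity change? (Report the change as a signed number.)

ΔQ = -10

Set Qd = Qs: 592.5 - 2P = 502.5 + 4P, so 90 = 6P and P* = 15.
Then Q* = 592.5 - 2(15) = 562.5.
After the shift, supply is Qs = 472.5 + 4P.
The new intersection has 120 = 6P, i.e. P = 20, Q = 552.5.
ΔQ = 552.5 - 562.5 = -10.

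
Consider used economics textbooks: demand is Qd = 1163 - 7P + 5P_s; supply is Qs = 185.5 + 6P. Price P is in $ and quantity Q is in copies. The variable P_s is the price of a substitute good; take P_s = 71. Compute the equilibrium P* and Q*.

With P_s = 71, demand is Qd = 1518 - 7P.
At equilibrium Qd = Qs, so 1518 - 7P = 185.5 + 6P; collecting terms, 1332.5 = 13P and P* = 102.5.
From the demand curve, Q* = 1518 - 7(102.5) = 800.5.

P* = 102.5, Q* = 800.5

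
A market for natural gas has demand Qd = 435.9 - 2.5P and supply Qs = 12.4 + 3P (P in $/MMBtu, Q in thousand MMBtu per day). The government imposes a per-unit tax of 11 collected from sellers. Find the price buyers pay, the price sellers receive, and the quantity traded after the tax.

P_b = 83, P_s = 72, Q = 228.4

Sellers keep P_s = P_b - 11 per unit, so supply in terms of the buyer price is Qs = -20.6 + 3P_b.
Set Qd = Qs: 435.9 - 2.5P_b = -20.6 + 3P_b, so 456.5 = 5.5P_b and P_b = 83.
Then P_s = 83 - 11 = 72 and Q = 435.9 - 2.5(83) = 228.4.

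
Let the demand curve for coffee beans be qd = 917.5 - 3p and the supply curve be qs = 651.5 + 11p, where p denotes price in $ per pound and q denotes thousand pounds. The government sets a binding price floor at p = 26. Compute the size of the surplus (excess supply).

Surplus = 98

Evaluating both curves at the floor price 26 gives qd = 839.5, qs = 937.5.
Surplus = qs - qd = 937.5 - 839.5 = 98.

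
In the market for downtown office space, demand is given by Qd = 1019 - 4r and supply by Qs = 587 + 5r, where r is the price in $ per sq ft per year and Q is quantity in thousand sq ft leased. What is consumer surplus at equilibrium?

The market clears where 1019 - 4r = 587 + 5r. Rearranging, 9r = 432, hence r* = 48.
Then Q* = 1019 - 4(48) = 827.
Demand choke price (Qd = 0): r = 1019/4 = 254.75. Consumer surplus = ½ × (254.75 - 48) × 827 = 85491.125.

Consumer surplus = 85491.125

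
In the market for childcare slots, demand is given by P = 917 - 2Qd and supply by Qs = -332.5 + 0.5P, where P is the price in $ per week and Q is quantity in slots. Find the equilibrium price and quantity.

Inverting to quantity form: Qd = 458.5 - 0.5P.
Equating demand and supply, 458.5 - 0.5P = -332.5 + 0.5P gives P = 791, so P* = 791.
Plugging P* into demand: Q* = 458.5 - 0.5(791) = 63.

P* = 791, Q* = 63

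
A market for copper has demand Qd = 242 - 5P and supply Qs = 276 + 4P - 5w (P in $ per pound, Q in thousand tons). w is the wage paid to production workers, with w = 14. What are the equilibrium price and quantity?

P* = 4, Q* = 222

With w = 14, supply is Qs = 206 + 4P.
Set Qd = Qs: 242 - 5P = 206 + 4P, so 36 = 9P and P* = 4.
Then Q* = 242 - 5(4) = 222.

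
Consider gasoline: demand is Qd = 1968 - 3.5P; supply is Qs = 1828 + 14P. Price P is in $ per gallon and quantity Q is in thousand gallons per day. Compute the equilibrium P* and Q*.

At equilibrium Qd = Qs, so 1968 - 3.5P = 1828 + 14P; collecting terms, 140 = 17.5P and P* = 8.
Then Q* = 1968 - 3.5(8) = 1940.

P* = 8, Q* = 1940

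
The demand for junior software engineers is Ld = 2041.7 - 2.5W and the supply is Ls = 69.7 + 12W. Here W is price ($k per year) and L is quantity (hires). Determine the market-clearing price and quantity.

Equating demand and supply, 2041.7 - 2.5W = 69.7 + 12W gives 14.5W = 1972, so W* = 136.
Substitute back: L* = 2041.7 - 2.5(136) = 1701.7.

W* = 136, L* = 1701.7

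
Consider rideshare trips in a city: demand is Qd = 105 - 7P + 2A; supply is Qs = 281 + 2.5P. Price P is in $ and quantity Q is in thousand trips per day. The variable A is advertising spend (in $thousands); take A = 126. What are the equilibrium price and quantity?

P* = 8, Q* = 301

With A = 126, demand is Qd = 357 - 7P.
The market clears where 357 - 7P = 281 + 2.5P. Rearranging, 9.5P = 76, hence P* = 8.
Then Q* = 357 - 7(8) = 301.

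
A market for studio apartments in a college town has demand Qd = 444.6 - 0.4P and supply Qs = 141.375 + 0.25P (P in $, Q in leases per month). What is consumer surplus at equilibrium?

At equilibrium Qd = Qs, so 444.6 - 0.4P = 141.375 + 0.25P; collecting terms, 303.225 = 0.65P and P* = 466.5.
Substitute back: Q* = 444.6 - 0.4(466.5) = 258.
Demand choke price (Qd = 0): P = 444.6/0.4 = 1111.5. Consumer surplus = ½ × (1111.5 - 466.5) × 258 = 83205.

Consumer surplus = 83205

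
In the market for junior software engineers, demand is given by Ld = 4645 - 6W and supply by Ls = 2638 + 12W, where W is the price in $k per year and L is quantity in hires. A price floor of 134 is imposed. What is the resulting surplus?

Evaluating both curves at the floor price 134 gives Ld = 3841, Ls = 4246.
Surplus = Ls - Ld = 4246 - 3841 = 405.

Surplus = 405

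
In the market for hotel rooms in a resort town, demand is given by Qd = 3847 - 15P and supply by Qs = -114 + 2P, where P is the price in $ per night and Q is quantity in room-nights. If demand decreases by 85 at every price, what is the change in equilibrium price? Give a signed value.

Set Qd = Qs: 3847 - 15P = -114 + 2P, so 3961 = 17P and P* = 233.
Then Q* = 3847 - 15(233) = 352.
After the shift, demand is Qd = 3762 - 15P.
New equilibrium: 3876 = 17P, so P = 228 and Q = 342.
ΔP = 228 - 233 = -5.

ΔP = -5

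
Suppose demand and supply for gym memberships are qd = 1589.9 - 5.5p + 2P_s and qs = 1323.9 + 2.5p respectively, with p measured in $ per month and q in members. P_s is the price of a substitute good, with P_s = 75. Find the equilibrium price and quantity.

With P_s = 75, demand is qd = 1739.9 - 5.5p.
Set qd = qs: 1739.9 - 5.5p = 1323.9 + 2.5p, so 416 = 8p and p* = 52.
From the demand curve, q* = 1739.9 - 5.5(52) = 1453.9.

p* = 52, q* = 1453.9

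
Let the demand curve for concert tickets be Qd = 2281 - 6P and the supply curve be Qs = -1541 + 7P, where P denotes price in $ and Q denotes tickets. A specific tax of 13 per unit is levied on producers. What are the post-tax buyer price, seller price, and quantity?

The tax drives a wedge P_b - P_s = 13. Substituting P_s = P_b - 13 into supply: Qs = -1632 + 7P_b.
Equate demand and the shifted supply: 2281 - 6P_b = -1632 + 7P_b, giving 13P_b = 3913, so P_b = 301.
So P_s = 288 and the quantity traded is Q = 2281 - 6(301) = 475.

P_b = 301, P_s = 288, Q = 475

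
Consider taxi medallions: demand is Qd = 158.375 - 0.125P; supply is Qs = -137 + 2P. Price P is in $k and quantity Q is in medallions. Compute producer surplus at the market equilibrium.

Producer surplus = 4970.25

The market clears where 158.375 - 0.125P = -137 + 2P. Rearranging, 2.125P = 295.375, hence P* = 139.
Then Q* = 158.375 - 0.125(139) = 141.
Supply choke price (Qs = 0): P = 68.5. Producer surplus = ½ × (139 - 68.5) × 141 = 4970.25.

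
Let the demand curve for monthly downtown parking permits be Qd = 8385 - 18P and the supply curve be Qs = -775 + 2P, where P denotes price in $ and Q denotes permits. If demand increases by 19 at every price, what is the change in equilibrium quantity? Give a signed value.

Equating demand and supply, 8385 - 18P = -775 + 2P gives 20P = 9160, so P* = 458.
Substitute back: Q* = 8385 - 18(458) = 141.
After the shift, demand is Qd = 8404 - 18P.
New equilibrium: 9179 = 20P, so P = 458.95 and Q = 142.9.
ΔQ = 142.9 - 141 = 1.9.

ΔQ = 1.9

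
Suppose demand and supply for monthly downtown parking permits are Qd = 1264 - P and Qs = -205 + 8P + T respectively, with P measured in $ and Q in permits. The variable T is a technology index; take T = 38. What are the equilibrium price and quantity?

P* = 159, Q* = 1105

With T = 38, supply is Qs = -167 + 8P.
Set Qd = Qs: 1264 - P = -167 + 8P, so 1431 = 9P and P* = 159.
From the demand curve, Q* = 1264 - 159 = 1105.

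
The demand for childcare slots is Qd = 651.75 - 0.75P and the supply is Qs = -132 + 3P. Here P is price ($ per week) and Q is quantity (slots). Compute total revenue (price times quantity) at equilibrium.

Set Qd = Qs: 651.75 - 0.75P = -132 + 3P, so 783.75 = 3.75P and P* = 209.
Substitute back: Q* = 651.75 - 0.75(209) = 495.
Total revenue = P* × Q* = 209 × 495 = 103455.

Total revenue = 103455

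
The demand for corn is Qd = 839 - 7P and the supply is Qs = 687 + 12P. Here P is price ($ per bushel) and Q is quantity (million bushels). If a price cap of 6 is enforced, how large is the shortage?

At P = 6: Qd = 797 and Qs = 759.
Shortage = Qd - Qs = 797 - 759 = 38.

Shortage = 38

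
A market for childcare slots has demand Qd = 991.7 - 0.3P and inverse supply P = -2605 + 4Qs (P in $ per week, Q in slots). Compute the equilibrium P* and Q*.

P* = 619, Q* = 806

Rewriting in direct form: Qs = 651.25 + 0.25P.
At equilibrium Qd = Qs, so 991.7 - 0.3P = 651.25 + 0.25P; collecting terms, 340.45 = 0.55P and P* = 619.
Then Q* = 991.7 - 0.3(619) = 806.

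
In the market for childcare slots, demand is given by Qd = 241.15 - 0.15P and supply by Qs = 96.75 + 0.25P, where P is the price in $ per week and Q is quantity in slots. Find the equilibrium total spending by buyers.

Equating demand and supply, 241.15 - 0.15P = 96.75 + 0.25P gives 0.4P = 144.4, so P* = 361.
Substitute back: Q* = 241.15 - 0.15(361) = 187.
Total spending by buyers = P* × Q* = 361 × 187 = 67507.

Total spending by buyers = 67507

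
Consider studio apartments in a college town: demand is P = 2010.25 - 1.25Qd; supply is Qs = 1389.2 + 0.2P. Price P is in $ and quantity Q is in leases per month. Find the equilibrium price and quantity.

Rewriting in direct form: Qd = 1608.2 - 0.8P.
Equating demand and supply, 1608.2 - 0.8P = 1389.2 + 0.2P gives P = 219, so P* = 219.
From the demand curve, Q* = 1608.2 - 0.8(219) = 1433.

P* = 219, Q* = 1433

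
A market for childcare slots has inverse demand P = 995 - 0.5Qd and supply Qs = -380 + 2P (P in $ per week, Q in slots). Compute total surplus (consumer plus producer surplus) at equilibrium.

Total surplus = 324012.5

Rewriting in direct form: Qd = 1990 - 2P.
Equating demand and supply, 1990 - 2P = -380 + 2P gives 4P = 2370, so P* = 592.5.
Then Q* = 1990 - 2(592.5) = 805.
Demand choke price = 995; supply choke price = 190. CS = ½(995 - 592.5)(805) = 162006.25; PS = ½(592.5 - 190)(805) = 162006.25. Total surplus = 324012.5.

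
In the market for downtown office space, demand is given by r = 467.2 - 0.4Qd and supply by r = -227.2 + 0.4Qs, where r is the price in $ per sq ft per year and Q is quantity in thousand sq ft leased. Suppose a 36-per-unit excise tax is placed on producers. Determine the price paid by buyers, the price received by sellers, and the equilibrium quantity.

Inverting to quantity form: Qd = 1168 - 2.5r and Qs = 568 + 2.5r.
The tax drives a wedge r_b - r_s = 36. Substituting r_s = r_b - 36 into supply: Qs = 478 + 2.5r_b.
Equate demand and the shifted supply: 1168 - 2.5r_b = 478 + 2.5r_b, giving 5r_b = 690, so r_b = 138.
So r_s = 102 and the quantity traded is Q = 1168 - 2.5(138) = 823.

r_b = 138, r_s = 102, Q = 823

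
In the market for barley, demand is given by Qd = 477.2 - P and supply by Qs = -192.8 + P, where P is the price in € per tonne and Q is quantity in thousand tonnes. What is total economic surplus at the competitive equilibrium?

Total surplus = 20220.84

The market clears where 477.2 - P = -192.8 + P. Rearranging, 2P = 670, hence P* = 335.
Plugging P* into demand: Q* = 477.2 - 335 = 142.2.
Demand choke price = 477.2; supply choke price = 192.8. CS = ½(477.2 - 335)(142.2) = 10110.42; PS = ½(335 - 192.8)(142.2) = 10110.42. Total surplus = 20220.84.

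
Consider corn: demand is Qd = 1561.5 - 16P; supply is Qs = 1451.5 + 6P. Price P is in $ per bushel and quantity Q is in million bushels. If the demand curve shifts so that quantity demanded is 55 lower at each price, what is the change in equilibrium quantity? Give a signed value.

ΔQ = -15

The market clears where 1561.5 - 16P = 1451.5 + 6P. Rearranging, 22P = 110, hence P* = 5.
From the demand curve, Q* = 1561.5 - 16(5) = 1481.5.
After the shift, demand is Qd = 1506.5 - 16P.
Re-solving, 22P = 55 gives P = 2.5 and Q = 1466.5.
ΔQ = 1466.5 - 1481.5 = -15.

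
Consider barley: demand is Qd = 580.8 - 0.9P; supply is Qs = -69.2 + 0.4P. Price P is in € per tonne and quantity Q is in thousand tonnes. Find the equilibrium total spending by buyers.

Total spending by buyers = 65400

The market clears where 580.8 - 0.9P = -69.2 + 0.4P. Rearranging, 1.3P = 650, hence P* = 500.
Then Q* = 580.8 - 0.9(500) = 130.8.
Total spending by buyers = P* × Q* = 500 × 130.8 = 65400.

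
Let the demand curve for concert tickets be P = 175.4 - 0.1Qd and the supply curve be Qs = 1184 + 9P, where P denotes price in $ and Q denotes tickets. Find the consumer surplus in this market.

Inverting to quantity form: Qd = 1754 - 10P.
The market clears where 1754 - 10P = 1184 + 9P. Rearranging, 19P = 570, hence P* = 30.
Substitute back: Q* = 1754 - 10(30) = 1454.
Demand choke price (Qd = 0): P = 1754/10 = 175.4. Consumer surplus = ½ × (175.4 - 30) × 1454 = 105705.8.

Consumer surplus = 105705.8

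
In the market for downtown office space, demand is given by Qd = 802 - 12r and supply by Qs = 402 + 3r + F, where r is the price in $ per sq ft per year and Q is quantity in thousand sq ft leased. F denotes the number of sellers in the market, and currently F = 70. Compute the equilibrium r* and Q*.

With F = 70, supply is Qs = 472 + 3r.
The market clears where 802 - 12r = 472 + 3r. Rearranging, 15r = 330, hence r* = 22.
From the demand curve, Q* = 802 - 12(22) = 538.

r* = 22, Q* = 538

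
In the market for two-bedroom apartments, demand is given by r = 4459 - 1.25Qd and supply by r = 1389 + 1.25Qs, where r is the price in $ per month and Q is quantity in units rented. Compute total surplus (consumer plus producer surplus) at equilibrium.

Solving each curve for Q: Qd = 3567.2 - 0.8r and Qs = -1111.2 + 0.8r.
The market clears where 3567.2 - 0.8r = -1111.2 + 0.8r. Rearranging, 1.6r = 4678.4, hence r* = 2924.
From the demand curve, Q* = 3567.2 - 0.8(2924) = 1228.
Demand choke price = 4459; supply choke price = 1389. CS = ½(4459 - 2924)(1228) = 942490; PS = ½(2924 - 1389)(1228) = 942490. Total surplus = 1884980.

Total surplus = 1884980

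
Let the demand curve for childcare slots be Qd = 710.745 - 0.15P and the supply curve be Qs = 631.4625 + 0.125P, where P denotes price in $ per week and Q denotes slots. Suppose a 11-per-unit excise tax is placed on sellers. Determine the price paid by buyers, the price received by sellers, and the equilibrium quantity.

The tax drives a wedge P_b - P_s = 11. Substituting P_s = P_b - 11 into supply: Qs = 630.0875 + 0.125P_b.
Set Qd = Qs: 710.745 - 0.15P_b = 630.0875 + 0.125P_b, so 80.6575 = 0.275P_b and P_b = 293.3.
So P_s = 282.3 and the quantity traded is Q = 710.745 - 0.15(293.3) = 666.75.

P_b = 293.3, P_s = 282.3, Q = 666.75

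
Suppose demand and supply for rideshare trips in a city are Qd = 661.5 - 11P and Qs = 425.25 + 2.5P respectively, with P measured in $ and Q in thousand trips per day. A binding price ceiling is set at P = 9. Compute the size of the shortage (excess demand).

At P = 9: Qd = 562.5 and Qs = 447.75.
Shortage = Qd - Qs = 562.5 - 447.75 = 114.75.

Shortage = 114.75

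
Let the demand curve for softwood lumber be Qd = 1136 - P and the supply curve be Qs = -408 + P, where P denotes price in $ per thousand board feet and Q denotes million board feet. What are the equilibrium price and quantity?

P* = 772, Q* = 364

At equilibrium Qd = Qs, so 1136 - P = -408 + P; collecting terms, 1544 = 2P and P* = 772.
Substitute back: Q* = 1136 - 772 = 364.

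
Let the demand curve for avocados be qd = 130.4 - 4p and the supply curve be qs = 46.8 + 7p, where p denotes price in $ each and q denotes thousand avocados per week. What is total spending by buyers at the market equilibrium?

Equating demand and supply, 130.4 - 4p = 46.8 + 7p gives 11p = 83.6, so p* = 7.6.
Substitute back: q* = 130.4 - 4(7.6) = 100.
Total spending by buyers = p* × q* = 7.6 × 100 = 760.

Total spending by buyers = 760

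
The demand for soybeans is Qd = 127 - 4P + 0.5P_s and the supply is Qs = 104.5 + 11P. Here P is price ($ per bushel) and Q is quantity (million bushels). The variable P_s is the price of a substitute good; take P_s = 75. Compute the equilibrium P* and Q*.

P* = 4, Q* = 148.5

With P_s = 75, demand is Qd = 164.5 - 4P.
Equating demand and supply, 164.5 - 4P = 104.5 + 11P gives 15P = 60, so P* = 4.
Substitute back: Q* = 164.5 - 4(4) = 148.5.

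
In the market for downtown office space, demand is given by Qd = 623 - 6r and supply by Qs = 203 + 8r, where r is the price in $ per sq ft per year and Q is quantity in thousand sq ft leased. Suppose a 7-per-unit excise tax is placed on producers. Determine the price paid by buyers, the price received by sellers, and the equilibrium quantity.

r_b = 34, r_s = 27, Q = 419

Producers keep r_s = r_b - 7 per unit, so supply in terms of the buyer price is Qs = 147 + 8r_b.
Market clearing requires 623 - 6r_b = 147 + 8r_b; hence 476 = 14r_b and r_b = 34.
Then r_s = 34 - 7 = 27 and Q = 623 - 6(34) = 419.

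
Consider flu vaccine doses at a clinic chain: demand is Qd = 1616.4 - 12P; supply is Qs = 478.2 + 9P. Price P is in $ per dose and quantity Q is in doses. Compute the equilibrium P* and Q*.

At equilibrium Qd = Qs, so 1616.4 - 12P = 478.2 + 9P; collecting terms, 1138.2 = 21P and P* = 54.2.
Then Q* = 1616.4 - 12(54.2) = 966.

P* = 54.2, Q* = 966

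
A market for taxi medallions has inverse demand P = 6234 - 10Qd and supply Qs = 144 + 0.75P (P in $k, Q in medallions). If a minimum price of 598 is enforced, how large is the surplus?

Surplus = 28.9

Rewriting in direct form: Qd = 623.4 - 0.1P.
At P = 598: Qd = 563.6 and Qs = 592.5.
Surplus = Qs - Qd = 592.5 - 563.6 = 28.9.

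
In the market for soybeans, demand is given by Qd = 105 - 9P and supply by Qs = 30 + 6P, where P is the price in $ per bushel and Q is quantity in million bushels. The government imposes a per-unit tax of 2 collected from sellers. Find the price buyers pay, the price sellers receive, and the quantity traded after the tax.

P_b = 5.8, P_s = 3.8, Q = 52.8

With a tax of 2 on sellers, they supply based on the net price P_s = P_b - 2, so Qs = 18 + 6P_b.
Market clearing requires 105 - 9P_b = 18 + 6P_b; hence 87 = 15P_b and P_b = 5.8.
So P_s = 3.8 and the quantity traded is Q = 105 - 9(5.8) = 52.8.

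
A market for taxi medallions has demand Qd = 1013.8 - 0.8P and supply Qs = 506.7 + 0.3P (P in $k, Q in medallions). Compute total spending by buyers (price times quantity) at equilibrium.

The market clears where 1013.8 - 0.8P = 506.7 + 0.3P. Rearranging, 1.1P = 507.1, hence P* = 461.
Substitute back: Q* = 1013.8 - 0.8(461) = 645.
Total spending by buyers = P* × Q* = 461 × 645 = 297345.

Total spending by buyers = 297345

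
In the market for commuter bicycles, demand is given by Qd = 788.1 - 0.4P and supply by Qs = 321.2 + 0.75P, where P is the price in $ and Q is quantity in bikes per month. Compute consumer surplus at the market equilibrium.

Consumer surplus = 489375.6125

Equating demand and supply, 788.1 - 0.4P = 321.2 + 0.75P gives 1.15P = 466.9, so P* = 406.
Substitute back: Q* = 788.1 - 0.4(406) = 625.7.
Demand choke price (Qd = 0): P = 788.1/0.4 = 1970.25. Consumer surplus = ½ × (1970.25 - 406) × 625.7 = 489375.6125.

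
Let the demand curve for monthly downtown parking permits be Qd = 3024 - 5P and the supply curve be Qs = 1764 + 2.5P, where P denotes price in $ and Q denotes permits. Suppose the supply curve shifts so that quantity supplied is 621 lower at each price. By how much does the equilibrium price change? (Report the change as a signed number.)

ΔP = 82.8

The market clears where 3024 - 5P = 1764 + 2.5P. Rearranging, 7.5P = 1260, hence P* = 168.
From the demand curve, Q* = 3024 - 5(168) = 2184.
After the shift, supply is Qs = 1143 + 2.5P.
Re-solving, 7.5P = 1881 gives P = 250.8 and Q = 1770.
ΔP = 250.8 - 168 = 82.8.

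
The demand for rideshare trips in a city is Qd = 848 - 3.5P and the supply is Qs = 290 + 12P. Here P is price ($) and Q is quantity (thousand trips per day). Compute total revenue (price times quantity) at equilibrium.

At equilibrium Qd = Qs, so 848 - 3.5P = 290 + 12P; collecting terms, 558 = 15.5P and P* = 36.
Substitute back: Q* = 848 - 3.5(36) = 722.
Total revenue = P* × Q* = 36 × 722 = 25992.

Total revenue = 25992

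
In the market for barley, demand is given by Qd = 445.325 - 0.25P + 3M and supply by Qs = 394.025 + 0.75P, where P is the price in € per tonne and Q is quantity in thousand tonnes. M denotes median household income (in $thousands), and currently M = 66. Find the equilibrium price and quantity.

P* = 249.3, Q* = 581

With M = 66, demand is Qd = 643.325 - 0.25P.
At equilibrium Qd = Qs, so 643.325 - 0.25P = 394.025 + 0.75P; collecting terms, 249.3 = P and P* = 249.3.
Then Q* = 643.325 - 0.25(249.3) = 581.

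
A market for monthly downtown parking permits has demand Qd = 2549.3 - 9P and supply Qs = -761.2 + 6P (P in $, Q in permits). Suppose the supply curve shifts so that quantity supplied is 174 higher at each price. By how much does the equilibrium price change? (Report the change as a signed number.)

The market clears where 2549.3 - 9P = -761.2 + 6P. Rearranging, 15P = 3310.5, hence P* = 220.7.
Substitute back: Q* = 2549.3 - 9(220.7) = 563.
After the shift, supply is Qs = -587.2 + 6P.
New equilibrium: 3136.5 = 15P, so P = 209.1 and Q = 667.4.
ΔP = 209.1 - 220.7 = -11.6.

ΔP = -11.6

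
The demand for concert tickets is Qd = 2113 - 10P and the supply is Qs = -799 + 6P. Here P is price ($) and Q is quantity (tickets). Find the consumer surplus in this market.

Consumer surplus = 4292.45

Equating demand and supply, 2113 - 10P = -799 + 6P gives 16P = 2912, so P* = 182.
Then Q* = 2113 - 10(182) = 293.
Demand choke price (Qd = 0): P = 2113/10 = 211.3. Consumer surplus = ½ × (211.3 - 182) × 293 = 4292.45.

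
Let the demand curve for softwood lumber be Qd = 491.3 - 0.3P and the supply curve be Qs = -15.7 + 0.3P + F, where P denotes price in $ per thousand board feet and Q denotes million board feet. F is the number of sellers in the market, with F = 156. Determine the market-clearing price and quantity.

P* = 585, Q* = 315.8

With F = 156, supply is Qs = 140.3 + 0.3P.
At equilibrium Qd = Qs, so 491.3 - 0.3P = 140.3 + 0.3P; collecting terms, 351 = 0.6P and P* = 585.
Plugging P* into demand: Q* = 491.3 - 0.3(585) = 315.8.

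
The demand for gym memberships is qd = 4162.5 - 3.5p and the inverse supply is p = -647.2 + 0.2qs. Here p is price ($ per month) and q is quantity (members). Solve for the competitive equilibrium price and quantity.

p* = 109, q* = 3781

Solving each curve for q: qs = 3236 + 5p.
The market clears where 4162.5 - 3.5p = 3236 + 5p. Rearranging, 8.5p = 926.5, hence p* = 109.
Plugging p* into demand: q* = 4162.5 - 3.5(109) = 3781.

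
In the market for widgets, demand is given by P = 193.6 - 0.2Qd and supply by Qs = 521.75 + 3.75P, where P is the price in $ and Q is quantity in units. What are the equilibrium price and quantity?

P* = 51, Q* = 713

Inverting to quantity form: Qd = 968 - 5P.
The market clears where 968 - 5P = 521.75 + 3.75P. Rearranging, 8.75P = 446.25, hence P* = 51.
Substitute back: Q* = 968 - 5(51) = 713.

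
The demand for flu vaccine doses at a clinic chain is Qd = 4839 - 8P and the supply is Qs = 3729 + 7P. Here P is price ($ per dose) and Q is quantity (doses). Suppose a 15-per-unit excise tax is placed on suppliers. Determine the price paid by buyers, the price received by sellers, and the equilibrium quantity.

P_b = 81, P_s = 66, Q = 4191

With a tax of 15 on suppliers, they supply based on the net price P_s = P_b - 15, so Qs = 3624 + 7P_b.
Set Qd = Qs: 4839 - 8P_b = 3624 + 7P_b, so 1215 = 15P_b and P_b = 81.
So P_s = 66 and the quantity traded is Q = 4839 - 8(81) = 4191.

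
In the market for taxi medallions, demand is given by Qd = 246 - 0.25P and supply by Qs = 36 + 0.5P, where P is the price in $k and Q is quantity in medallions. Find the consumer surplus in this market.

Equating demand and supply, 246 - 0.25P = 36 + 0.5P gives 0.75P = 210, so P* = 280.
Plugging P* into demand: Q* = 246 - 0.25(280) = 176.
Demand choke price (Qd = 0): P = 246/0.25 = 984. Consumer surplus = ½ × (984 - 280) × 176 = 61952.

Consumer surplus = 61952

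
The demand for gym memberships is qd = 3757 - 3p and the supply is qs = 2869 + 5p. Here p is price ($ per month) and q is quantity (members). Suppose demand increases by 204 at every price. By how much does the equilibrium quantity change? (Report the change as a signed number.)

Δq = 127.5

At equilibrium qd = qs, so 3757 - 3p = 2869 + 5p; collecting terms, 888 = 8p and p* = 111.
Substitute back: q* = 3757 - 3(111) = 3424.
After the shift, demand is qd = 3961 - 3p.
Re-solving, 8p = 1092 gives p = 136.5 and q = 3551.5.
Δq = 3551.5 - 3424 = 127.5.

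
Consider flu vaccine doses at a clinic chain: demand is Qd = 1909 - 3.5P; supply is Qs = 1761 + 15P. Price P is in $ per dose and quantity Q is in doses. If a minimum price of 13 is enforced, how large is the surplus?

Surplus = 92.5

With P fixed at 13, quantity demanded is 1863.5 and quantity supplied is 1956.
Surplus = Qs - Qd = 1956 - 1863.5 = 92.5.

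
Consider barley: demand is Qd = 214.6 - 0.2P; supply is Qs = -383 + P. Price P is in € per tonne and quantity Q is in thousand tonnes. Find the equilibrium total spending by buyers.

Total spending by buyers = 57270

At equilibrium Qd = Qs, so 214.6 - 0.2P = -383 + P; collecting terms, 597.6 = 1.2P and P* = 498.
From the demand curve, Q* = 214.6 - 0.2(498) = 115.
Total spending by buyers = P* × Q* = 498 × 115 = 57270.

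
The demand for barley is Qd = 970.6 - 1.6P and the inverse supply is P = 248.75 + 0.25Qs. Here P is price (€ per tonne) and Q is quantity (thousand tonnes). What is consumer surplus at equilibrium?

Consumer surplus = 52275.3125

In direct form, Qs = -995 + 4P.
At equilibrium Qd = Qs, so 970.6 - 1.6P = -995 + 4P; collecting terms, 1965.6 = 5.6P and P* = 351.
Substitute back: Q* = 970.6 - 1.6(351) = 409.
Demand choke price (Qd = 0): P = 970.6/1.6 = 606.625. Consumer surplus = ½ × (606.625 - 351) × 409 = 52275.3125.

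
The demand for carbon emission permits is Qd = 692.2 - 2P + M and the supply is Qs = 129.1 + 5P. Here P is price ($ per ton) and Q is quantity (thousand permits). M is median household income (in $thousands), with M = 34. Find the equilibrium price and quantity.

P* = 85.3, Q* = 555.6

With M = 34, demand is Qd = 726.2 - 2P.
The market clears where 726.2 - 2P = 129.1 + 5P. Rearranging, 7P = 597.1, hence P* = 85.3.
From the demand curve, Q* = 726.2 - 2(85.3) = 555.6.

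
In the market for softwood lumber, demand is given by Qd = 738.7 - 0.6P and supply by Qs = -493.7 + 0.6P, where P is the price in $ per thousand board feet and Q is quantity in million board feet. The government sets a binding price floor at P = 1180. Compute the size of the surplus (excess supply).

At P = 1180: Qd = 30.7 and Qs = 214.3.
Surplus = Qs - Qd = 214.3 - 30.7 = 183.6.

Surplus = 183.6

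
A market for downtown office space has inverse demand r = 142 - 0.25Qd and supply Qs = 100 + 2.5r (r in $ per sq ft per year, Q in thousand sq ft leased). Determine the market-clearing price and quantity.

r* = 72, Q* = 280

Rewriting in direct form: Qd = 568 - 4r.
Set Qd = Qs: 568 - 4r = 100 + 2.5r, so 468 = 6.5r and r* = 72.
Then Q* = 568 - 4(72) = 280.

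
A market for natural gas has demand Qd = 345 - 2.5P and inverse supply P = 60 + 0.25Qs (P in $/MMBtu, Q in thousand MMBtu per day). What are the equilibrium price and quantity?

Solving each curve for Q: Qs = -240 + 4P.
Set Qd = Qs: 345 - 2.5P = -240 + 4P, so 585 = 6.5P and P* = 90.
Then Q* = 345 - 2.5(90) = 120.

P* = 90, Q* = 120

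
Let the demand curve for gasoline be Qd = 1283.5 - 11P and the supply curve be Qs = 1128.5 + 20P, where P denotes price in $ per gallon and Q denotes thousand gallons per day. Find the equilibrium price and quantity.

Equating demand and supply, 1283.5 - 11P = 1128.5 + 20P gives 31P = 155, so P* = 5.
Plugging P* into demand: Q* = 1283.5 - 11(5) = 1228.5.

P* = 5, Q* = 1228.5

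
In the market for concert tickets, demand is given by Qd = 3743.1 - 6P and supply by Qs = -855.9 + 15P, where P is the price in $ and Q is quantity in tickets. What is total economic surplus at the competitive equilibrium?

Total surplus = 688394.7945

Equating demand and supply, 3743.1 - 6P = -855.9 + 15P gives 21P = 4599, so P* = 219.
From the demand curve, Q* = 3743.1 - 6(219) = 2429.1.
Demand choke price = 623.85; supply choke price = 57.06. CS = ½(623.85 - 219)(2429.1) = 491710.5675; PS = ½(219 - 57.06)(2429.1) = 196684.227. Total surplus = 688394.7945.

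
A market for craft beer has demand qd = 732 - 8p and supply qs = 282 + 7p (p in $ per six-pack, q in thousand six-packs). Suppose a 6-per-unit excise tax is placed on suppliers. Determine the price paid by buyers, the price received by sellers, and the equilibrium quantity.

Suppliers keep p_s = p_b - 6 per unit, so supply in terms of the buyer price is qs = 240 + 7p_b.
Market clearing requires 732 - 8p_b = 240 + 7p_b; hence 492 = 15p_b and p_b = 32.8.
Then p_s = 32.8 - 6 = 26.8 and q = 732 - 8(32.8) = 469.6.

p_b = 32.8, p_s = 26.8, q = 469.6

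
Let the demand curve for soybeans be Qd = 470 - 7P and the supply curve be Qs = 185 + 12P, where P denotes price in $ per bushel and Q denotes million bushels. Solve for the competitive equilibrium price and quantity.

P* = 15, Q* = 365

The market clears where 470 - 7P = 185 + 12P. Rearranging, 19P = 285, hence P* = 15.
From the demand curve, Q* = 470 - 7(15) = 365.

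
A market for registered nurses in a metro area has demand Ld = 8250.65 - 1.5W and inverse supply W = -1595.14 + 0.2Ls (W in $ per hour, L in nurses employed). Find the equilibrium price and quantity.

W* = 42.3, L* = 8187.2

Rewriting in direct form: Ls = 7975.7 + 5W.
At equilibrium Ld = Ls, so 8250.65 - 1.5W = 7975.7 + 5W; collecting terms, 274.95 = 6.5W and W* = 42.3.
Substitute back: L* = 8250.65 - 1.5(42.3) = 8187.2.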